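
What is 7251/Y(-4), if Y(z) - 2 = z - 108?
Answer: -7251/110 ≈ -65.918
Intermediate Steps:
Y(z) = -106 + z (Y(z) = 2 + (z - 108) = 2 + (-108 + z) = -106 + z)
7251/Y(-4) = 7251/(-106 - 4) = 7251/(-110) = 7251*(-1/110) = -7251/110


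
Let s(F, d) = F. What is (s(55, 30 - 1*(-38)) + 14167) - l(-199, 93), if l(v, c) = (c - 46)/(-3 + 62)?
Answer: 839051/59 ≈ 14221.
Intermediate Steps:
l(v, c) = -46/59 + c/59 (l(v, c) = (-46 + c)/59 = (-46 + c)*(1/59) = -46/59 + c/59)
(s(55, 30 - 1*(-38)) + 14167) - l(-199, 93) = (55 + 14167) - (-46/59 + (1/59)*93) = 14222 - (-46/59 + 93/59) = 14222 - 1*47/59 = 14222 - 47/59 = 839051/59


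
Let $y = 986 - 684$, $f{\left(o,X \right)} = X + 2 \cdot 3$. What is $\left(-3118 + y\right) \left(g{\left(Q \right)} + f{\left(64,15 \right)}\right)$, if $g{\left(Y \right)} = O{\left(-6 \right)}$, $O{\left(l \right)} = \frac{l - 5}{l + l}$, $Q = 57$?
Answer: $- \frac{185152}{3} \approx -61717.0$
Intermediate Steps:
$O{\left(l \right)} = \frac{-5 + l}{2 l}$
$g{\left(Y \right)} = \frac{11}{12}$ ($g{\left(Y \right)} = \frac{-5 - 6}{2 \left(-6\right)} = \frac{1}{2} \left(- \frac{1}{6}\right) \left(-11\right) = \frac{11}{12}$)
$f{\left(o,X \right)} = 6 + X$ ($f{\left(o,X \right)} = X + 6 = 6 + X$)
$y = 302$
$\left(-3118 + y\right) \left(g{\left(Q \right)} + f{\left(64,15 \right)}\right) = \left(-3118 + 302\right) \left(\frac{11}{12} + \left(6 + 15\right)\right) = - 2816 \left(\frac{11}{12} + 21\right) = \left(-2816\right) \frac{263}{12} = - \frac{185152}{3}$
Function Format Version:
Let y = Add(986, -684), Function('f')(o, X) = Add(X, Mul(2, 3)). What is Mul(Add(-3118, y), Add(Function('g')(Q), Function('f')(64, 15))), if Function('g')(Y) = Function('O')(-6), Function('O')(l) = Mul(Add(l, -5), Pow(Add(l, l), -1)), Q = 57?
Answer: Rational(-185152, 3) ≈ -61717.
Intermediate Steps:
Function('O')(l) = Mul(Rational(1, 2), Pow(l, -1), Add(-5, l)) (Function('O')(l) = Mul(Add(-5, l), Pow(Mul(2, l), -1)) = Mul(Add(-5, l), Mul(Rational(1, 2), Pow(l, -1))) = Mul(Rational(1, 2), Pow(l, -1), Add(-5, l)))
Function('g')(Y) = Rational(11, 12) (Function('g')(Y) = Mul(Rational(1, 2), Pow(-6, -1), Add(-5, -6)) = Mul(Rational(1, 2), Rational(-1, 6), -11) = Rational(11, 12))
Function('f')(o, X) = Add(6, X) (Function('f')(o, X) = Add(X, 6) = Add(6, X))
y = 302
Mul(Add(-3118, y), Add(Function('g')(Q), Function('f')(64, 15))) = Mul(Add(-3118, 302), Add(Rational(11, 12), Add(6, 15))) = Mul(-2816, Add(Rational(11, 12), 21)) = Mul(-2816, Rational(263, 12)) = Rational(-185152, 3)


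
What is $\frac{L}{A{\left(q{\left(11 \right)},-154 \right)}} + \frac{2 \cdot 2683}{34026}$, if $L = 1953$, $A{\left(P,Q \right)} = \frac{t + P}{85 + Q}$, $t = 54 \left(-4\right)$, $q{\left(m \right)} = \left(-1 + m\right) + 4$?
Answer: $\frac{2293162807}{3436626} \approx 667.27$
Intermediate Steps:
$q{\left(m \right)} = 3 + m$
$t = -216$
$A{\left(P,Q \right)} = \frac{-216 + P}{85 + Q}$
$\frac{L}{A{\left(q{\left(11 \right)},-154 \right)}} + \frac{2 \cdot 2683}{34026} = \frac{1953}{\frac{1}{85 - 154} \left(-216 + \left(3 + 11\right)\right)} + \frac{2 \cdot 2683}{34026} = \frac{1953}{\frac{1}{-69} \left(-216 + 14\right)} + 5366 \cdot \frac{1}{34026} = \frac{1953}{\left(- \frac{1}{69}\right) \left(-202\right)} + \frac{2683}{17013} = \frac{1953}{\frac{202}{69}} + \frac{2683}{17013} = 1953 \cdot \frac{69}{202} + \frac{2683}{17013} = \frac{134757}{202} + \frac{2683}{17013} = \frac{2293162807}{3436626}$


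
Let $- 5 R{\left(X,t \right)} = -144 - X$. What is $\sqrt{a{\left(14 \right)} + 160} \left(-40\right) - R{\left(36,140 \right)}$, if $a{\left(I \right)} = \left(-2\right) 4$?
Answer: $-36 - 80 \sqrt{38} \approx -529.15$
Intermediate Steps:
$R{\left(X,t \right)} = \frac{144}{5} + \frac{X}{5}$ ($R{\left(X,t \right)} = - \frac{-144 - X}{5} = \frac{144}{5} + \frac{X}{5}$)
$a{\left(I \right)} = -8$
$\sqrt{a{\left(14 \right)} + 160} \left(-40\right) - R{\left(36,140 \right)} = \sqrt{-8 + 160} \left(-40\right) - \left(\frac{144}{5} + \frac{1}{5} \cdot 36\right) = \sqrt{152} \left(-40\right) - \left(\frac{144}{5} + \frac{36}{5}\right) = 2 \sqrt{38} \left(-40\right) - 36 = - 80 \sqrt{38} - 36 = -36 - 80 \sqrt{38}$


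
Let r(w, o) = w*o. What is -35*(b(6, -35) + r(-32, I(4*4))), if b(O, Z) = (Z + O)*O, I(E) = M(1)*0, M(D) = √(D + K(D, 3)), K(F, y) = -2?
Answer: 6090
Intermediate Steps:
M(D) = √(-2 + D) (M(D) = √(D - 2) = √(-2 + D))
I(E) = 0 (I(E) = √(-2 + 1)*0 = √(-1)*0 = I*0 = 0)
b(O, Z) = O*(O + Z) (b(O, Z) = (O + Z)*O = O*(O + Z))
r(w, o) = o*w
-35*(b(6, -35) + r(-32, I(4*4))) = -35*(6*(6 - 35) + 0*(-32)) = -35*(6*(-29) + 0) = -35*(-174 + 0) = -35*(-174) = 6090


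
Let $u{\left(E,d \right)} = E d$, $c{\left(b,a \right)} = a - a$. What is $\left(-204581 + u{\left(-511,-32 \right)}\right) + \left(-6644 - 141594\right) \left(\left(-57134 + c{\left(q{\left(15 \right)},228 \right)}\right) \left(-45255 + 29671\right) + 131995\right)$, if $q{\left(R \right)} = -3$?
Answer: $-132007162299967$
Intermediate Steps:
$c{\left(b,a \right)} = 0$
$\left(-204581 + u{\left(-511,-32 \right)}\right) + \left(-6644 - 141594\right) \left(\left(-57134 + c{\left(q{\left(15 \right)},228 \right)}\right) \left(-45255 + 29671\right) + 131995\right) = \left(-204581 - -16352\right) + \left(-6644 - 141594\right) \left(\left(-57134 + 0\right) \left(-45255 + 29671\right) + 131995\right) = \left(-204581 + 16352\right) - 148238 \left(\left(-57134\right) \left(-15584\right) + 131995\right) = -188229 - 148238 \left(890376256 + 131995\right) = -188229 - 132007162111738 = -132007162299967$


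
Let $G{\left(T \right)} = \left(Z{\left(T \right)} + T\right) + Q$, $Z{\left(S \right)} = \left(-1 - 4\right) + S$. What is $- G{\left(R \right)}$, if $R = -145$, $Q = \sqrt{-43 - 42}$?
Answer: $295 - i \sqrt{85} \approx 295.0 - 9.2195 i$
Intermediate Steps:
$Z{\left(S \right)} = -5 + S$
$Q = i \sqrt{85}$ ($Q = \sqrt{-85} = i \sqrt{85} \approx 9.2195 i$)
$G{\left(T \right)} = -5 + 2 T + i \sqrt{85}$ ($G{\left(T \right)} = \left(\left(-5 + T\right) + T\right) + i \sqrt{85} = \left(-5 + 2 T\right) + i \sqrt{85} = -5 + 2 T + i \sqrt{85}$)
$- G{\left(R \right)} = - (-5 + 2 \left(-145\right) + i \sqrt{85}) = - (-5 - 290 + i \sqrt{85}) = - (-295 + i \sqrt{85}) = 295 - i \sqrt{85}$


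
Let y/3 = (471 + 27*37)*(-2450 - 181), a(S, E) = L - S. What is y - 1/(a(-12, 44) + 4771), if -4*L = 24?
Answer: -55426145671/4777 ≈ -1.1603e+7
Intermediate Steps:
L = -6 (L = -¼*24 = -6)
a(S, E) = -6 - S
y = -11602710 (y = 3*((471 + 27*37)*(-2450 - 181)) = 3*((471 + 999)*(-2631)) = 3*(1470*(-2631)) = 3*(-3867570) = -11602710)
y - 1/(a(-12, 44) + 4771) = -11602710 - 1/((-6 - 1*(-12)) + 4771) = -11602710 - 1/((-6 + 12) + 4771) = -11602710 - 1/(6 + 4771) = -11602710 - 1/4777 = -55426145671/4777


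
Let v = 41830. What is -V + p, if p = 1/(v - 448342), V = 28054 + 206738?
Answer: -95445765505/406512 ≈ -2.3479e+5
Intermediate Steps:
V = 234792
p = -1/406512 (p = 1/(41830 - 448342) = 1/(-406512) = -1/406512 ≈ -2.4600e-6)
-V + p = -1*234792 - 1/406512 = -234792 - 1/406512 = -95445765505/406512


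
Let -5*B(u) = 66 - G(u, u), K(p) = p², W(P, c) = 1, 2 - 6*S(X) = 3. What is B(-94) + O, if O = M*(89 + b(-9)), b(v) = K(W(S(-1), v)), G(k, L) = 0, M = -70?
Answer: -31566/5 ≈ -6313.2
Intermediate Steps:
S(X) = -⅙ (S(X) = ⅓ - ⅙*3 = ⅓ - ½ = -⅙)
b(v) = 1 (b(v) = 1² = 1)
B(u) = -66/5 (B(u) = -(66 - 1*0)/5 = -(66 + 0)/5 = -⅕*66 = -66/5)
O = -6300 (O = -70*(89 + 1) = -70*90 = -6300)
B(-94) + O = -66/5 - 6300 = -31566/5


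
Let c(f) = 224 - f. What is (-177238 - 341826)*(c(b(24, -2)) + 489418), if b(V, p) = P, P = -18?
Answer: -254164878240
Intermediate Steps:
b(V, p) = -18
(-177238 - 341826)*(c(b(24, -2)) + 489418) = (-177238 - 341826)*((224 - 1*(-18)) + 489418) = -519064*((224 + 18) + 489418) = -519064*(242 + 489418) = -519064*489660 = -254164878240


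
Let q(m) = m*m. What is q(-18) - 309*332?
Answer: -102264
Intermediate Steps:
q(m) = m²
q(-18) - 309*332 = (-18)² - 309*332 = 324 - 102588 = -102264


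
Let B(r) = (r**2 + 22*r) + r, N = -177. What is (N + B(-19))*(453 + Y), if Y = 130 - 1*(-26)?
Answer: -154077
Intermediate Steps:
Y = 156 (Y = 130 + 26 = 156)
B(r) = r**2 + 23*r
(N + B(-19))*(453 + Y) = (-177 - 19*(23 - 19))*(453 + 156) = (-177 - 19*4)*609 = (-177 - 76)*609 = -253*609 = -154077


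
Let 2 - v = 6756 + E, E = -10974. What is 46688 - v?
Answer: 42468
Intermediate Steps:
v = 4220 (v = 2 - (6756 - 10974) = 2 - 1*(-4218) = 2 + 4218 = 4220)
46688 - v = 46688 - 1*4220 = 46688 - 4220 = 42468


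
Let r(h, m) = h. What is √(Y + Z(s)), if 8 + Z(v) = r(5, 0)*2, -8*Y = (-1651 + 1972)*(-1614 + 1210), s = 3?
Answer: 5*√2594/2 ≈ 127.33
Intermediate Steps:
Y = 32421/2 (Y = -(-1651 + 1972)*(-1614 + 1210)/8 = -321*(-404)/8 = -⅛*(-129684) = 32421/2 ≈ 16211.)
Z(v) = 2 (Z(v) = -8 + 5*2 = -8 + 10 = 2)
√(Y + Z(s)) = √(32421/2 + 2) = √(32425/2) = 5*√2594/2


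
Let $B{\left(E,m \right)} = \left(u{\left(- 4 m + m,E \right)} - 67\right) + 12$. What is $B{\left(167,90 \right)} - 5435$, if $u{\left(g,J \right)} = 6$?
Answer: $-5484$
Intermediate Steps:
$B{\left(E,m \right)} = -49$ ($B{\left(E,m \right)} = \left(6 - 67\right) + 12 = -61 + 12 = -49$)
$B{\left(167,90 \right)} - 5435 = -49 - 5435 = -5484$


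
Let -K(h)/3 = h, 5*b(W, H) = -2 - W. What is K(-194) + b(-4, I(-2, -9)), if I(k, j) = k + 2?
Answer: 2912/5 ≈ 582.40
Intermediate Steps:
I(k, j) = 2 + k
b(W, H) = -⅖ - W/5 (b(W, H) = (-2 - W)/5 = -⅖ - W/5)
K(h) = -3*h
K(-194) + b(-4, I(-2, -9)) = -3*(-194) + (-⅖ - ⅕*(-4)) = 582 + (-⅖ + ⅘) = 582 + ⅖ = 2912/5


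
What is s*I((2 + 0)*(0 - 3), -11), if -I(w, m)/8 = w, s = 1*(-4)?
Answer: -192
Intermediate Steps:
s = -4
I(w, m) = -8*w
s*I((2 + 0)*(0 - 3), -11) = -(-32)*(2 + 0)*(0 - 3) = -(-32)*2*(-3) = -(-32)*(-6) = -4*48 = -192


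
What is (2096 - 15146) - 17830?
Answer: -30880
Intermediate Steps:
(2096 - 15146) - 17830 = -13050 - 17830 = -30880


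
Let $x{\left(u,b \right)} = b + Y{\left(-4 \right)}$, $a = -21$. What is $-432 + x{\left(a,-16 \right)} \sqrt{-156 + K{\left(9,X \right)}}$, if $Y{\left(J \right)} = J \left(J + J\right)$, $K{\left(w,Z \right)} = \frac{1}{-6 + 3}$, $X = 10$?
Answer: $-432 + \frac{16 i \sqrt{1407}}{3} \approx -432.0 + 200.05 i$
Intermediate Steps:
$K{\left(w,Z \right)} = - \frac{1}{3}$ ($K{\left(w,Z \right)} = \frac{1}{-3} = - \frac{1}{3}$)
$Y{\left(J \right)} = 2 J^{2}$ ($Y{\left(J \right)} = J 2 J = 2 J^{2}$)
$x{\left(u,b \right)} = 32 + b$ ($x{\left(u,b \right)} = b + 2 \left(-4\right)^{2} = b + 2 \cdot 16 = b + 32 = 32 + b$)
$-432 + x{\left(a,-16 \right)} \sqrt{-156 + K{\left(9,X \right)}} = -432 + \left(32 - 16\right) \sqrt{-156 - \frac{1}{3}} = -432 + 16 \sqrt{- \frac{469}{3}} = -432 + 16 \frac{i \sqrt{1407}}{3} = -432 + \frac{16 i \sqrt{1407}}{3}$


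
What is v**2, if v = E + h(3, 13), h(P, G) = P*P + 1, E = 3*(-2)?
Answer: 16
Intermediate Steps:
E = -6
h(P, G) = 1 + P**2 (h(P, G) = P**2 + 1 = 1 + P**2)
v = 4 (v = -6 + (1 + 3**2) = -6 + (1 + 9) = -6 + 10 = 4)
v**2 = 4**2 = 16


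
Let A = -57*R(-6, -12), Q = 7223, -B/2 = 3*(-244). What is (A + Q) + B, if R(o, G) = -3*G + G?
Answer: 7319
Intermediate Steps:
B = 1464 (B = -6*(-244) = -2*(-732) = 1464)
R(o, G) = -2*G
A = -1368 (A = -(-114)*(-12) = -57*24 = -1368)
(A + Q) + B = (-1368 + 7223) + 1464 = 5855 + 1464 = 7319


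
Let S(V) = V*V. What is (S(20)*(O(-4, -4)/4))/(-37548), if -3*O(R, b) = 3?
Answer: 25/9387 ≈ 0.0026633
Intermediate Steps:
O(R, b) = -1 (O(R, b) = -⅓*3 = -1)
S(V) = V²
(S(20)*(O(-4, -4)/4))/(-37548) = (20²*(-1/4))/(-37548) = (400*(-1*¼))*(-1/37548) = (400*(-¼))*(-1/37548) = -100*(-1/37548) = 25/9387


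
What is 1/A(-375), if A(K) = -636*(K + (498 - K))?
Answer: -1/316728 ≈ -3.1573e-6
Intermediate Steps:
A(K) = -316728 (A(K) = -636*498 = -316728)
1/A(-375) = 1/(-316728) = -1/316728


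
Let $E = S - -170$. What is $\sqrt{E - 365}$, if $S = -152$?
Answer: $i \sqrt{347} \approx 18.628 i$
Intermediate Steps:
$E = 18$ ($E = -152 - -170 = -152 + 170 = 18$)
$\sqrt{E - 365} = \sqrt{18 - 365} = \sqrt{-347} = i \sqrt{347}$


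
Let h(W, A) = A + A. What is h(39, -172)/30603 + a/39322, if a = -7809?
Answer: -252505595/1203371166 ≈ -0.20983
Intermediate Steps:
h(W, A) = 2*A
h(39, -172)/30603 + a/39322 = (2*(-172))/30603 - 7809/39322 = -344*1/30603 - 7809*1/39322 = -344/30603 - 7809/39322 = -252505595/1203371166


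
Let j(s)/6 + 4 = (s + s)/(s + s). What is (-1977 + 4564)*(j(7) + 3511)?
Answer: 9036391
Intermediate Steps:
j(s) = -18 (j(s) = -24 + 6*((s + s)/(s + s)) = -24 + 6*((2*s)/((2*s))) = -24 + 6*((2*s)*(1/(2*s))) = -24 + 6*1 = -24 + 6 = -18)
(-1977 + 4564)*(j(7) + 3511) = (-1977 + 4564)*(-18 + 3511) = 2587*3493 = 9036391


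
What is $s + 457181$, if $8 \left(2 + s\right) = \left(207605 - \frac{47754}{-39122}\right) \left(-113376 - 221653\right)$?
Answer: $- \frac{680238147507913}{78244} \approx -8.6938 \cdot 10^{9}$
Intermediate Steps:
$s = - \frac{680273919178077}{78244}$ ($s = -2 + \frac{\left(207605 - \frac{47754}{-39122}\right) \left(-113376 - 221653\right)}{8} = -2 + \frac{\left(207605 - - \frac{23877}{19561}\right) \left(-335029\right)}{8} = -2 + \frac{\left(207605 + \frac{23877}{19561}\right) \left(-335029\right)}{8} = -2 + \frac{\frac{4060985282}{19561} \left(-335029\right)}{8} = -2 + \frac{1}{8} \left(- \frac{1360547838043178}{19561}\right) = -2 - \frac{680273919021589}{78244} = - \frac{680273919178077}{78244} \approx -8.6943 \cdot 10^{9}$)
$s + 457181 = - \frac{680273919178077}{78244} + 457181 = - \frac{680238147507913}{78244}$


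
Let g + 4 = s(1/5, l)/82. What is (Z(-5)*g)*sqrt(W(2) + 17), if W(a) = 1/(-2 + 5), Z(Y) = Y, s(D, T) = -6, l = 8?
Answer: 1670*sqrt(39)/123 ≈ 84.790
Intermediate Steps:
W(a) = 1/3
g = -167/41 (g = -4 - 6/82 = -4 - 6*1/82 = -4 - 3/41 = -167/41 ≈ -4.0732)
(Z(-5)*g)*sqrt(W(2) + 17) = (-5*(-167/41))*sqrt(1/3 + 17) = 835*sqrt(52/3)/41 = 835*(2*sqrt(39)/3)/41 = 1670*sqrt(39)/123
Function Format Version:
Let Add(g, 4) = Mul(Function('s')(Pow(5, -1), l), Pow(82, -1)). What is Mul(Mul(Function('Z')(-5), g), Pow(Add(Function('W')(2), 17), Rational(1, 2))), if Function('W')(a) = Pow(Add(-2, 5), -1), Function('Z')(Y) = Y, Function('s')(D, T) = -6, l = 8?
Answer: Mul(Rational(1670, 123), Pow(39, Rational(1, 2))) ≈ 84.790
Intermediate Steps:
Function('W')(a) = Rational(1, 3) (Function('W')(a) = Pow(3, -1) = Rational(1, 3))
g = Rational(-167, 41) (g = Add(-4, Mul(-6, Pow(82, -1))) = Add(-4, Mul(-6, Rational(1, 82))) = Add(-4, Rational(-3, 41)) = Rational(-167, 41) ≈ -4.0732)
Mul(Mul(Function('Z')(-5), g), Pow(Add(Function('W')(2), 17), Rational(1, 2))) = Mul(Mul(-5, Rational(-167, 41)), Pow(Add(Rational(1, 3), 17), Rational(1, 2))) = Mul(Rational(835, 41), Pow(Rational(52, 3), Rational(1, 2))) = Mul(Rational(835, 41), Mul(Rational(2, 3), Pow(39, Rational(1, 2)))) = Mul(Rational(1670, 123), Pow(39, Rational(1, 2)))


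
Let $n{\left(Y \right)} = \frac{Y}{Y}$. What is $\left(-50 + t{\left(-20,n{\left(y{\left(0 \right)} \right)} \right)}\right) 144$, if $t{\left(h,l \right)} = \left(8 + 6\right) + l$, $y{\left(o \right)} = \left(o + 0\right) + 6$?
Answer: $-5040$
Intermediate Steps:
$y{\left(o \right)} = 6 + o$ ($y{\left(o \right)} = o + 6 = 6 + o$)
$n{\left(Y \right)} = 1$
$t{\left(h,l \right)} = 14 + l$
$\left(-50 + t{\left(-20,n{\left(y{\left(0 \right)} \right)} \right)}\right) 144 = \left(-50 + \left(14 + 1\right)\right) 144 = \left(-50 + 15\right) 144 = \left(-35\right) 144 = -5040$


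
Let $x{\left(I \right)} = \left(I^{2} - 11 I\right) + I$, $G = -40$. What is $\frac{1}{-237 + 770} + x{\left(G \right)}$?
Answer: $\frac{1066001}{533} \approx 2000.0$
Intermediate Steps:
$x{\left(I \right)} = I^{2} - 10 I$
$\frac{1}{-237 + 770} + x{\left(G \right)} = \frac{1}{-237 + 770} - 40 \left(-10 - 40\right) = \frac{1}{533} - -2000 = \frac{1}{533} + 2000 = \frac{1066001}{533}$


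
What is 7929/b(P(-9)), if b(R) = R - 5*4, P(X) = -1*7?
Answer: -881/3 ≈ -293.67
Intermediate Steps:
P(X) = -7
b(R) = -20 + R (b(R) = R - 20 = -20 + R)
7929/b(P(-9)) = 7929/(-20 - 7) = 7929/(-27) = 7929*(-1/27) = -881/3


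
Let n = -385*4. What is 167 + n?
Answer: -1373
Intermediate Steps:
n = -1540
167 + n = 167 - 1540 = -1373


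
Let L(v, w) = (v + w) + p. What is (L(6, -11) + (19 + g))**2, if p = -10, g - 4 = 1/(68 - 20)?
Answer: 148225/2304 ≈ 64.334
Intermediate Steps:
g = 193/48 (g = 4 + 1/(68 - 20) = 4 + 1/48 = 193/48 ≈ 4.0208)
L(v, w) = -10 + v + w (L(v, w) = (v + w) - 10 = -10 + v + w)
(L(6, -11) + (19 + g))**2 = ((-10 + 6 - 11) + (19 + 193/48))**2 = (-15 + 1105/48)**2 = (385/48)**2 = 148225/2304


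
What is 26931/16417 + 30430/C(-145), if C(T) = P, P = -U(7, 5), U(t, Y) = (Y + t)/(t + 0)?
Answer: -1748330999/98502 ≈ -17749.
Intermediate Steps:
U(t, Y) = (Y + t)/t
P = -12/7 (P = -(5 + 7)/7 = -12/7 ≈ -1.7143)
C(T) = -12/7
26931/16417 + 30430/C(-145) = 26931/16417 + 30430/(-12/7) = 26931*(1/16417) + 30430*(-7/12) = 26931/16417 - 106505/6 = -1748330999/98502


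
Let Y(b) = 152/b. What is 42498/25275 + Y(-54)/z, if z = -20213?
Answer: 7731748966/4597952175 ≈ 1.6816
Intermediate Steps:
42498/25275 + Y(-54)/z = 42498/25275 + (152/(-54))/(-20213) = 42498*(1/25275) + (152*(-1/54))*(-1/20213) = 14166/8425 - 76/27*(-1/20213) = 14166/8425 + 76/545751 = 7731748966/4597952175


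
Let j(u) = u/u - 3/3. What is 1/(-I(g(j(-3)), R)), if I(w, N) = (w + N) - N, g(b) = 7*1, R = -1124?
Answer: -1/7 ≈ -0.14286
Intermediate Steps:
j(u) = 0 (j(u) = 1 - 3*1/3 = 1 - 1 = 0)
g(b) = 7
I(w, N) = w (I(w, N) = (N + w) - N = w)
1/(-I(g(j(-3)), R)) = 1/(-1*7) = 1/(-7) = -1/7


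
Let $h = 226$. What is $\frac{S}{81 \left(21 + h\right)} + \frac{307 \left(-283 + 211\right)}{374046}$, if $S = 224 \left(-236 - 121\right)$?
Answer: $- \frac{1686330292}{415752129} \approx -4.0561$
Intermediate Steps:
$S = -79968$ ($S = 224 \left(-357\right) = -79968$)
$\frac{S}{81 \left(21 + h\right)} + \frac{307 \left(-283 + 211\right)}{374046} = - \frac{79968}{81 \left(21 + 226\right)} + \frac{307 \left(-283 + 211\right)}{374046} = - \frac{79968}{81 \cdot 247} + 307 \left(-72\right) \frac{1}{374046} = - \frac{79968}{20007} - \frac{3684}{62341} = \left(-79968\right) \frac{1}{20007} - \frac{3684}{62341} = - \frac{26656}{6669} - \frac{3684}{62341} = - \frac{1686330292}{415752129}$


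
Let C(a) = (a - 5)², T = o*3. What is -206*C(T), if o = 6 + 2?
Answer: -74366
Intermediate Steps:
o = 8
T = 24 (T = 8*3 = 24)
C(a) = (-5 + a)²
-206*C(T) = -206*(-5 + 24)² = -206*19² = -206*361 = -74366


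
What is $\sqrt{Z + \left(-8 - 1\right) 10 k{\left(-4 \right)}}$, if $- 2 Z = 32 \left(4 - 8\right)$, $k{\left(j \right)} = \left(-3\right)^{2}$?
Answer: $i \sqrt{746} \approx 27.313 i$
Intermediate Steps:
$k{\left(j \right)} = 9$
$Z = 64$ ($Z = - \frac{32 \left(4 - 8\right)}{2} = - \frac{32 \left(-4\right)}{2} = \left(- \frac{1}{2}\right) \left(-128\right) = 64$)
$\sqrt{Z + \left(-8 - 1\right) 10 k{\left(-4 \right)}} = \sqrt{64 + \left(-8 - 1\right) 10 \cdot 9} = \sqrt{64 + \left(-9\right) 10 \cdot 9} = \sqrt{64 - 810} = \sqrt{-746} = i \sqrt{746}$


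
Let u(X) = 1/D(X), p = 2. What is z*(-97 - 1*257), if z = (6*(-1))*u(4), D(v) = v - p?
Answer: 1062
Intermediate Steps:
D(v) = -2 + v (D(v) = v - 1*2 = v - 2 = -2 + v)
u(X) = 1/(-2 + X)
z = -3 (z = (6*(-1))/(-2 + 4) = -6/2 = -6*1/2 = -3)
z*(-97 - 1*257) = -3*(-97 - 1*257) = -3*(-97 - 257) = -3*(-354) = 1062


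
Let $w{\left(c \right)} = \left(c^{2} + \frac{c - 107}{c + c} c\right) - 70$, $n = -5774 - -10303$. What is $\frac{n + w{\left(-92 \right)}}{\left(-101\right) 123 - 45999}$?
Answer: $- \frac{8549}{38948} \approx -0.2195$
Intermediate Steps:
$n = 4529$ ($n = -5774 + 10303 = 4529$)
$w{\left(c \right)} = - \frac{247}{2} + c^{2} + \frac{c}{2}$ ($w{\left(c \right)} = \left(c^{2} + \frac{-107 + c}{2 c} c\right) - 70 = \left(c^{2} + \left(- \frac{107}{2} + \frac{c}{2}\right)\right) - 70 = \left(- \frac{107}{2} + c^{2} + \frac{c}{2}\right) - 70 = - \frac{247}{2} + c^{2} + \frac{c}{2}$)
$\frac{n + w{\left(-92 \right)}}{\left(-101\right) 123 - 45999} = \frac{4529 + \left(- \frac{247}{2} + \left(-92\right)^{2} + \frac{1}{2} \left(-92\right)\right)}{\left(-101\right) 123 - 45999} = \frac{4529 - - \frac{16589}{2}}{-12423 - 45999} = \frac{4529 + \frac{16589}{2}}{-58422} = \frac{25647}{2} \left(- \frac{1}{58422}\right) = - \frac{8549}{38948}$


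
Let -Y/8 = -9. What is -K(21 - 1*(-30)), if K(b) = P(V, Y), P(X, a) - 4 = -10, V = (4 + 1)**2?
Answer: 6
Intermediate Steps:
Y = 72 (Y = -8*(-9) = 72)
V = 25 (V = 5**2 = 25)
P(X, a) = -6 (P(X, a) = 4 - 10 = -6)
K(b) = -6
-K(21 - 1*(-30)) = -1*(-6) = 6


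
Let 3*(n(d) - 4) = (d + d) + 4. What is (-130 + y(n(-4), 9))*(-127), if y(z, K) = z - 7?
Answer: 51181/3 ≈ 17060.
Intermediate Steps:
n(d) = 16/3 + 2*d/3 (n(d) = 4 + ((d + d) + 4)/3 = 4 + (2*d + 4)/3 = 4 + (4 + 2*d)/3 = 4 + (4/3 + 2*d/3) = 16/3 + 2*d/3)
y(z, K) = -7 + z
(-130 + y(n(-4), 9))*(-127) = (-130 + (-7 + (16/3 + (2/3)*(-4))))*(-127) = (-130 + (-7 + (16/3 - 8/3)))*(-127) = (-130 + (-7 + 8/3))*(-127) = (-130 - 13/3)*(-127) = -403/3*(-127) = 51181/3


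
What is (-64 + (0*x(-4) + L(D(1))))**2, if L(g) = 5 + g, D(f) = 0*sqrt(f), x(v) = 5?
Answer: 3481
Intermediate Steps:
D(f) = 0
(-64 + (0*x(-4) + L(D(1))))**2 = (-64 + (0*5 + (5 + 0)))**2 = (-64 + (0 + 5))**2 = (-64 + 5)**2 = (-59)**2 = 3481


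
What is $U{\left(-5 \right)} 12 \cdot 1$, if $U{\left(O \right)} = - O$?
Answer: $60$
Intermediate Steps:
$U{\left(-5 \right)} 12 \cdot 1 = \left(-1\right) \left(-5\right) 12 \cdot 1 = 5 \cdot 12 \cdot 1 = 60 \cdot 1 = 60$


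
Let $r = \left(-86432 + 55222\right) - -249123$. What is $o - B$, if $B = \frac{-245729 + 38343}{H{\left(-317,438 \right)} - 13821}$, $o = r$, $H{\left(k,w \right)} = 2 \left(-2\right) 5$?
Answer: $\frac{3015926447}{13841} \approx 2.179 \cdot 10^{5}$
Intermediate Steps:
$r = 217913$ ($r = -31210 + 249123 = 217913$)
$H{\left(k,w \right)} = -20$ ($H{\left(k,w \right)} = \left(-4\right) 5 = -20$)
$o = 217913$
$B = \frac{207386}{13841}$ ($B = \frac{-245729 + 38343}{-20 - 13821} = - \frac{207386}{-13841} = \left(-207386\right) \left(- \frac{1}{13841}\right) = \frac{207386}{13841} \approx 14.983$)
$o - B = 217913 - \frac{207386}{13841} = \frac{3015926447}{13841}$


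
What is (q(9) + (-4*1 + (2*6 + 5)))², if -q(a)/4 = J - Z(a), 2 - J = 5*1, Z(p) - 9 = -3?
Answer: 2401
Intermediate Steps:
Z(p) = 6 (Z(p) = 9 - 3 = 6)
J = -3 (J = 2 - 5 = -3)
q(a) = 36 (q(a) = -4*(-3 - 1*6) = -4*(-3 - 6) = -4*(-9) = 36)
(q(9) + (-4*1 + (2*6 + 5)))² = (36 + (-4*1 + (2*6 + 5)))² = (36 + (-4 + (12 + 5)))² = (36 + (-4 + 17))² = (36 + 13)² = 49² = 2401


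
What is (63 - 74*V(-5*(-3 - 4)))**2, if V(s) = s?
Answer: 6385729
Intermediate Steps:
(63 - 74*V(-5*(-3 - 4)))**2 = (63 - (-370)*(-3 - 4))**2 = (63 - (-370)*(-7))**2 = (63 - 74*35)**2 = (63 - 2590)**2 = (-2527)**2 = 6385729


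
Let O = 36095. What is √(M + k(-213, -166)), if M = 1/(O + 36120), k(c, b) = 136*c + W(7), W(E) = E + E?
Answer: I*√150995290166435/72215 ≈ 170.16*I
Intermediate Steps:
W(E) = 2*E
k(c, b) = 14 + 136*c (k(c, b) = 136*c + 2*7 = 136*c + 14 = 14 + 136*c)
M = 1/72215 (M = 1/(36095 + 36120) = 1/72215 ≈ 1.3848e-5)
√(M + k(-213, -166)) = √(1/72215 + (14 + 136*(-213))) = √(1/72215 + (14 - 28968)) = √(1/72215 - 28954) = √(-2090913109/72215) = I*√150995290166435/72215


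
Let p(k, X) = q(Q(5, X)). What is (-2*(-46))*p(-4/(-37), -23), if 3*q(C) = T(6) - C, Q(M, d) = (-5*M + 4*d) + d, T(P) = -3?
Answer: 12604/3 ≈ 4201.3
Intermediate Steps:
Q(M, d) = -5*M + 5*d
q(C) = -1 - C/3 (q(C) = (-3 - C)/3 = -1 - C/3)
p(k, X) = 22/3 - 5*X/3 (p(k, X) = -1 - (-5*5 + 5*X)/3 = -1 - (-25 + 5*X)/3 = -1 + (25/3 - 5*X/3) = 22/3 - 5*X/3)
(-2*(-46))*p(-4/(-37), -23) = (-2*(-46))*(22/3 - 5/3*(-23)) = 92*(22/3 + 115/3) = 92*(137/3) = 12604/3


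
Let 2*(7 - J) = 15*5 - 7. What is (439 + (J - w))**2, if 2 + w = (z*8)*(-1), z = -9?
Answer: 116964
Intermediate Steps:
J = -27 (J = 7 - (15*5 - 7)/2 = 7 - (75 - 7)/2 = 7 - 1/2*68 = 7 - 34 = -27)
w = 70 (w = -2 - 9*8*(-1) = -2 - 72*(-1) = -2 + 72 = 70)
(439 + (J - w))**2 = (439 + (-27 - 1*70))**2 = (439 + (-27 - 70))**2 = (439 - 97)**2 = 342**2 = 116964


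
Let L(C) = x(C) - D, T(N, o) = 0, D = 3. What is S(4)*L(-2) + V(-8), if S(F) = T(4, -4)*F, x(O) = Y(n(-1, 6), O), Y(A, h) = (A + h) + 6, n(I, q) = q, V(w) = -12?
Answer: -12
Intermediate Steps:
Y(A, h) = 6 + A + h
x(O) = 12 + O (x(O) = 6 + 6 + O = 12 + O)
S(F) = 0 (S(F) = 0*F = 0)
L(C) = 9 + C (L(C) = (12 + C) - 1*3 = (12 + C) - 3 = 9 + C)
S(4)*L(-2) + V(-8) = 0*(9 - 2) - 12 = 0*7 - 12 = 0 - 12 = -12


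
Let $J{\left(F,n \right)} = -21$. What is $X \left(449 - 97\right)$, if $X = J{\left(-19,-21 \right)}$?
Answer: $-7392$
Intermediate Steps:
$X = -21$
$X \left(449 - 97\right) = - 21 \left(449 - 97\right) = \left(-21\right) 352 = -7392$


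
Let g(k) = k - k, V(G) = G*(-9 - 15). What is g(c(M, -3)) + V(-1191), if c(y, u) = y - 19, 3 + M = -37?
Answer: 28584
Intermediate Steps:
M = -40 (M = -3 - 37 = -40)
V(G) = -24*G (V(G) = G*(-24) = -24*G)
c(y, u) = -19 + y
g(k) = 0
g(c(M, -3)) + V(-1191) = 0 - 24*(-1191) = 0 + 28584 = 28584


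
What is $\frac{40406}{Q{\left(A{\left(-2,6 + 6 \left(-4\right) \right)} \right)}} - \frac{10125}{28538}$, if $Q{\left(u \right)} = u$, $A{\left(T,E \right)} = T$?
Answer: $- \frac{576563339}{28538} \approx -20203.0$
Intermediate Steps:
$\frac{40406}{Q{\left(A{\left(-2,6 + 6 \left(-4\right) \right)} \right)}} - \frac{10125}{28538} = \frac{40406}{-2} - \frac{10125}{28538} = 40406 \left(- \frac{1}{2}\right) - \frac{10125}{28538} = -20203 - \frac{10125}{28538} = - \frac{576563339}{28538}$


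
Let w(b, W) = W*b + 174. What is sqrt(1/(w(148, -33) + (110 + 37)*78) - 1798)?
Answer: I*sqrt(20516767743)/3378 ≈ 42.403*I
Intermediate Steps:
w(b, W) = 174 + W*b
sqrt(1/(w(148, -33) + (110 + 37)*78) - 1798) = sqrt(1/((174 - 33*148) + (110 + 37)*78) - 1798) = sqrt(1/((174 - 4884) + 147*78) - 1798) = sqrt(1/(-4710 + 11466) - 1798) = sqrt(1/6756 - 1798) = sqrt(-12147287/6756) = I*sqrt(20516767743)/3378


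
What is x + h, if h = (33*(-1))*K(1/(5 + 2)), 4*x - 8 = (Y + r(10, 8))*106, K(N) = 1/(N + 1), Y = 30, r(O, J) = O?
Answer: 8265/8 ≈ 1033.1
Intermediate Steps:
K(N) = 1/(1 + N)
x = 1062 (x = 2 + ((30 + 10)*106)/4 = 2 + (40*106)/4 = 2 + (¼)*4240 = 2 + 1060 = 1062)
h = -231/8 (h = (33*(-1))/(1 + 1/(5 + 2)) = -33/(1 + 1/7) = -33/(1 + ⅐) = -33/8/7 = -33*7/8 = -231/8 ≈ -28.875)
x + h = 1062 - 231/8 = 8265/8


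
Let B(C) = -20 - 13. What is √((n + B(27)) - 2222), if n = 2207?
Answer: 4*I*√3 ≈ 6.9282*I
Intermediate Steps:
B(C) = -33
√((n + B(27)) - 2222) = √((2207 - 33) - 2222) = √(2174 - 2222) = √(-48) = 4*I*√3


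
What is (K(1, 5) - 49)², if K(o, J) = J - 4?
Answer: 2304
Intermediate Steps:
K(o, J) = -4 + J
(K(1, 5) - 49)² = ((-4 + 5) - 49)² = (1 - 49)² = (-48)² = 2304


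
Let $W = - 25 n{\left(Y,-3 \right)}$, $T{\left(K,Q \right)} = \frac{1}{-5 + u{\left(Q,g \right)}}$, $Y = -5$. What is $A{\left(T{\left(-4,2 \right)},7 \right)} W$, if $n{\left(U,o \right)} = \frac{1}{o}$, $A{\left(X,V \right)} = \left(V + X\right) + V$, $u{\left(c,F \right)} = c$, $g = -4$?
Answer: $\frac{1025}{9} \approx 113.89$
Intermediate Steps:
$T{\left(K,Q \right)} = \frac{1}{-5 + Q}$
$A{\left(X,V \right)} = X + 2 V$
$W = \frac{25}{3}$ ($W = - \frac{25}{-3} = \left(-25\right) \left(- \frac{1}{3}\right) = \frac{25}{3} \approx 8.3333$)
$A{\left(T{\left(-4,2 \right)},7 \right)} W = \left(\frac{1}{-5 + 2} + 2 \cdot 7\right) \frac{25}{3} = \left(\frac{1}{-3} + 14\right) \frac{25}{3} = \left(- \frac{1}{3} + 14\right) \frac{25}{3} = \frac{41}{3} \cdot \frac{25}{3} = \frac{1025}{9}$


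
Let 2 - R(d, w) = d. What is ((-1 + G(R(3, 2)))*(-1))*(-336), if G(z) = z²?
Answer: 0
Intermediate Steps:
R(d, w) = 2 - d
((-1 + G(R(3, 2)))*(-1))*(-336) = ((-1 + (2 - 1*3)²)*(-1))*(-336) = ((-1 + (2 - 3)²)*(-1))*(-336) = ((-1 + (-1)²)*(-1))*(-336) = ((-1 + 1)*(-1))*(-336) = (0*(-1))*(-336) = 0*(-336) = 0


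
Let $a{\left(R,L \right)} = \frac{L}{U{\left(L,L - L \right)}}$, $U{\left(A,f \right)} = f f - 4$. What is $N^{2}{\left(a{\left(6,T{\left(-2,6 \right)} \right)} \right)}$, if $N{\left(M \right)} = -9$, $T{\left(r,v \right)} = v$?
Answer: $81$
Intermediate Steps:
$U{\left(A,f \right)} = -4 + f^{2}$ ($U{\left(A,f \right)} = f^{2} - 4 = -4 + f^{2}$)
$a{\left(R,L \right)} = - \frac{L}{4}$ ($a{\left(R,L \right)} = \frac{L}{-4 + \left(L - L\right)^{2}} = \frac{L}{-4 + 0^{2}} = \frac{L}{-4 + 0} = \frac{L}{-4} = L \left(- \frac{1}{4}\right) = - \frac{L}{4}$)
$N^{2}{\left(a{\left(6,T{\left(-2,6 \right)} \right)} \right)} = \left(-9\right)^{2} = 81$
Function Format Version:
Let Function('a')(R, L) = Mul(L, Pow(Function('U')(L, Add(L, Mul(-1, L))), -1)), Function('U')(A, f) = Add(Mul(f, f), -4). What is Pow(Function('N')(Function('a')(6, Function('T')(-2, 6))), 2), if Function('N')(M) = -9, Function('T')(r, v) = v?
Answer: 81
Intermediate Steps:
Function('U')(A, f) = Add(-4, Pow(f, 2)) (Function('U')(A, f) = Add(Pow(f, 2), -4) = Add(-4, Pow(f, 2)))
Function('a')(R, L) = Mul(Rational(-1, 4), L) (Function('a')(R, L) = Mul(L, Pow(Add(-4, Pow(Add(L, Mul(-1, L)), 2)), -1)) = Mul(L, Pow(Add(-4, Pow(0, 2)), -1)) = Mul(L, Pow(Add(-4, 0), -1)) = Mul(L, Pow(-4, -1)) = Mul(L, Rational(-1, 4)) = Mul(Rational(-1, 4), L))
Pow(Function('N')(Function('a')(6, Function('T')(-2, 6))), 2) = Pow(-9, 2) = 81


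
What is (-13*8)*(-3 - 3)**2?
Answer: -3744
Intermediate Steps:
(-13*8)*(-3 - 3)**2 = -104*(-6)**2 = -104*36 = -3744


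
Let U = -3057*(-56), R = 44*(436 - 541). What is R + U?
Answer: 166572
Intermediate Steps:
R = -4620 (R = 44*(-105) = -4620)
U = 171192
R + U = -4620 + 171192 = 166572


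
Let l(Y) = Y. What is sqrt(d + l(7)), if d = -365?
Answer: I*sqrt(358) ≈ 18.921*I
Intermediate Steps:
sqrt(d + l(7)) = sqrt(-365 + 7) = sqrt(-358) = I*sqrt(358)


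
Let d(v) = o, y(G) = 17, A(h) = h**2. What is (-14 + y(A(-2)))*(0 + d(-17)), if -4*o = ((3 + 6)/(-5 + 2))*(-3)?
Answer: -27/4 ≈ -6.7500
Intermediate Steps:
o = -9/4 (o = -(3 + 6)/(-5 + 2)*(-3)/4 = -9/(-3)*(-3)/4 = -9*(-1/3)*(-3)/4 = -(-3)*(-3)/4 = -1/4*9 = -9/4 ≈ -2.2500)
d(v) = -9/4
(-14 + y(A(-2)))*(0 + d(-17)) = (-14 + 17)*(0 - 9/4) = 3*(-9/4) = -27/4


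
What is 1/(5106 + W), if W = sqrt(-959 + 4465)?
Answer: 2553/13033865 - sqrt(3506)/26067730 ≈ 0.00019360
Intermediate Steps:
W = sqrt(3506) ≈ 59.211
1/(5106 + W) = 1/(5106 + sqrt(3506))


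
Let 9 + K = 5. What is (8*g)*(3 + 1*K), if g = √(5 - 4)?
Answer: -8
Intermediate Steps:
g = 1 (g = √1 = 1)
K = -4 (K = -9 + 5 = -4)
(8*g)*(3 + 1*K) = (8*1)*(3 + 1*(-4)) = 8*(3 - 4) = 8*(-1) = -8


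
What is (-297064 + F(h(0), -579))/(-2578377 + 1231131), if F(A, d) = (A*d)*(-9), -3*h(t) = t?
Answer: 148532/673623 ≈ 0.22050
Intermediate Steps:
h(t) = -t/3
F(A, d) = -9*A*d
(-297064 + F(h(0), -579))/(-2578377 + 1231131) = (-297064 - 9*(-⅓*0)*(-579))/(-2578377 + 1231131) = (-297064 - 9*0*(-579))/(-1347246) = (-297064 + 0)*(-1/1347246) = -297064*(-1/1347246) = 148532/673623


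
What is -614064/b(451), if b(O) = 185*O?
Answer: -55824/7585 ≈ -7.3598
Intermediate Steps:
-614064/b(451) = -614064/(185*451) = -614064/83435 = -614064*1/83435 = -55824/7585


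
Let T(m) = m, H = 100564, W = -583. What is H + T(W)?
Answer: 99981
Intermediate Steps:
H + T(W) = 100564 - 583 = 99981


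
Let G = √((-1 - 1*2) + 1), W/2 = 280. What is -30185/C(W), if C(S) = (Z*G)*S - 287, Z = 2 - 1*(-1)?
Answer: 1237585/818167 + 7244400*I*√2/818167 ≈ 1.5126 + 12.522*I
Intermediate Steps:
W = 560 (W = 2*280 = 560)
Z = 3 (Z = 2 + 1 = 3)
G = I*√2 (G = √((-1 - 2) + 1) = √(-3 + 1) = √(-2) = I*√2 ≈ 1.4142*I)
C(S) = -287 + 3*I*S*√2 (C(S) = (3*(I*√2))*S - 287 = (3*I*√2)*S - 287 = 3*I*S*√2 - 287 = -287 + 3*I*S*√2)
-30185/C(W) = -30185/(-287 + 3*I*560*√2) = -30185/(-287 + 1680*I*√2)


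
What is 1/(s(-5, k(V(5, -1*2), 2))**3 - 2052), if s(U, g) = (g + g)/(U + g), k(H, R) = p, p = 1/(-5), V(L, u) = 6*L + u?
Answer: -2197/4508243 ≈ -0.00048733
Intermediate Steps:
V(L, u) = u + 6*L
p = -1/5 ≈ -0.20000
k(H, R) = -1/5
s(U, g) = 2*g/(U + g) (s(U, g) = (2*g)/(U + g) = 2*g/(U + g))
1/(s(-5, k(V(5, -1*2), 2))**3 - 2052) = 1/((2*(-1/5)/(-5 - 1/5))**3 - 2052) = 1/((2*(-1/5)/(-26/5))**3 - 2052) = 1/((2*(-1/5)*(-5/26))**3 - 2052) = 1/((1/13)**3 - 2052) = 1/(1/2197 - 2052) = 1/(-4508243/2197) = -2197/4508243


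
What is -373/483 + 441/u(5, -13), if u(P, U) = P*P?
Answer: 203678/12075 ≈ 16.868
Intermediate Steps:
u(P, U) = P²
-373/483 + 441/u(5, -13) = -373/483 + 441/(5²) = -373*1/483 + 441/25 = -373/483 + 441*(1/25) = -373/483 + 441/25 = 203678/12075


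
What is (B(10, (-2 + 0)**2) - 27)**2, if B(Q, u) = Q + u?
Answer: 169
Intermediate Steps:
(B(10, (-2 + 0)**2) - 27)**2 = ((10 + (-2 + 0)**2) - 27)**2 = ((10 + (-2)**2) - 27)**2 = ((10 + 4) - 27)**2 = (14 - 27)**2 = (-13)**2 = 169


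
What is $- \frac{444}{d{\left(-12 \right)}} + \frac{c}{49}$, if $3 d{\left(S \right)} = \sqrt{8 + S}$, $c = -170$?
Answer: $- \frac{170}{49} + 666 i \approx -3.4694 + 666.0 i$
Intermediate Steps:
$d{\left(S \right)} = \frac{\sqrt{8 + S}}{3}$
$- \frac{444}{d{\left(-12 \right)}} + \frac{c}{49} = - \frac{444}{\frac{1}{3} \sqrt{8 - 12}} - \frac{170}{49} = - \frac{444}{\frac{1}{3} \sqrt{-4}} - \frac{170}{49} = - \frac{444}{\frac{1}{3} \cdot 2 i} - \frac{170}{49} = - \frac{444}{\frac{2}{3} i} - \frac{170}{49} = - 444 \left(- \frac{3 i}{2}\right) - \frac{170}{49} = 666 i - \frac{170}{49} = - \frac{170}{49} + 666 i$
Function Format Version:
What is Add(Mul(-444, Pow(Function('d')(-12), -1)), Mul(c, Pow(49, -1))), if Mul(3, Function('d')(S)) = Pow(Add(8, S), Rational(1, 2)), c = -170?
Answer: Add(Rational(-170, 49), Mul(666, I)) ≈ Add(-3.4694, Mul(666.00, I))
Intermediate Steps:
Function('d')(S) = Mul(Rational(1, 3), Pow(Add(8, S), Rational(1, 2)))
Add(Mul(-444, Pow(Function('d')(-12), -1)), Mul(c, Pow(49, -1))) = Add(Mul(-444, Pow(Mul(Rational(1, 3), Pow(Add(8, -12), Rational(1, 2))), -1)), Mul(-170, Pow(49, -1))) = Add(Mul(-444, Pow(Mul(Rational(1, 3), Pow(-4, Rational(1, 2))), -1)), Mul(-170, Rational(1, 49))) = Add(Mul(-444, Pow(Mul(Rational(1, 3), Mul(2, I)), -1)), Rational(-170, 49)) = Add(Mul(-444, Pow(Mul(Rational(2, 3), I), -1)), Rational(-170, 49)) = Add(Mul(-444, Mul(Rational(-3, 2), I)), Rational(-170, 49)) = Add(Mul(666, I), Rational(-170, 49)) = Add(Rational(-170, 49), Mul(666, I))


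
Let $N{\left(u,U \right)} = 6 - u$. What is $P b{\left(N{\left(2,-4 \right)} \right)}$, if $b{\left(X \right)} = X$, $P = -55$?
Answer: $-220$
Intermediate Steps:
$P b{\left(N{\left(2,-4 \right)} \right)} = - 55 \left(6 - 2\right) = \left(-55\right) 4 = -220$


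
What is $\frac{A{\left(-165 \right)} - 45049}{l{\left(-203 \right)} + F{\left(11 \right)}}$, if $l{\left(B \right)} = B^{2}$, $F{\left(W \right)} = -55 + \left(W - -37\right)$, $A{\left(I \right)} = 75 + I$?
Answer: $- \frac{45139}{41202} \approx -1.0956$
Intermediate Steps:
$F{\left(W \right)} = -18 + W$ ($F{\left(W \right)} = -55 + \left(W + 37\right) = -55 + \left(37 + W\right) = -18 + W$)
$\frac{A{\left(-165 \right)} - 45049}{l{\left(-203 \right)} + F{\left(11 \right)}} = \frac{\left(75 - 165\right) - 45049}{\left(-203\right)^{2} + \left(-18 + 11\right)} = \frac{-90 - 45049}{41209 - 7} = - \frac{45139}{41202}$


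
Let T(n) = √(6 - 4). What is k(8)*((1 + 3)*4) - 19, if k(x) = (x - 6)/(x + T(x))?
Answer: -461/31 - 16*√2/31 ≈ -15.601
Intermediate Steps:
T(n) = √2
k(x) = (-6 + x)/(x + √2) (k(x) = (x - 6)/(x + √2) = (-6 + x)/(x + √2))
k(8)*((1 + 3)*4) - 19 = ((-6 + 8)/(8 + √2))*((1 + 3)*4) - 19 = (2/(8 + √2))*(4*4) - 19 = (2/(8 + √2))*16 - 19 = 32/(8 + √2) - 19 = -19 + 32/(8 + √2)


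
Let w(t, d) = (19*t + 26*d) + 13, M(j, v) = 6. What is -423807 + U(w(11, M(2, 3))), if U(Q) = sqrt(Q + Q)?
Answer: -423807 + 6*sqrt(21) ≈ -4.2378e+5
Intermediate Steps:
w(t, d) = 13 + 19*t + 26*d
U(Q) = sqrt(2)*sqrt(Q) (U(Q) = sqrt(2*Q) = sqrt(2)*sqrt(Q))
-423807 + U(w(11, M(2, 3))) = -423807 + sqrt(2)*sqrt(13 + 19*11 + 26*6) = -423807 + sqrt(2)*sqrt(13 + 209 + 156) = -423807 + sqrt(2)*sqrt(378) = -423807 + sqrt(2)*(3*sqrt(42)) = -423807 + 6*sqrt(21)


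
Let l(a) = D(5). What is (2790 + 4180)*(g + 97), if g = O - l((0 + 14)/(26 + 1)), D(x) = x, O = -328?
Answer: -1644920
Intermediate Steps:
l(a) = 5
g = -333 (g = -328 - 1*5 = -328 - 5 = -333)
(2790 + 4180)*(g + 97) = (2790 + 4180)*(-333 + 97) = 6970*(-236) = -1644920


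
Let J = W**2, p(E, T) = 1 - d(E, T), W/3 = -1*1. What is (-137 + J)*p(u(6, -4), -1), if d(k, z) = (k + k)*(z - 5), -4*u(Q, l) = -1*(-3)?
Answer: 1024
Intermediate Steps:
u(Q, l) = -3/4 (u(Q, l) = -(-1)*(-3)/4 = -1/4*3 = -3/4)
W = -3 (W = 3*(-1*1) = 3*(-1) = -3)
d(k, z) = 2*k*(-5 + z) (d(k, z) = (2*k)*(-5 + z) = 2*k*(-5 + z))
p(E, T) = 1 - 2*E*(-5 + T)
J = 9 (J = (-3)**2 = 9)
(-137 + J)*p(u(6, -4), -1) = (-137 + 9)*(1 - 2*(-3/4)*(-5 - 1)) = -128*(1 - 2*(-3/4)*(-6)) = -128*(1 - 9) = -128*(-8) = 1024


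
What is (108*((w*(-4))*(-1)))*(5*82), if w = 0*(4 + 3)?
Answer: 0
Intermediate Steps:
w = 0 (w = 0*7 = 0)
(108*((w*(-4))*(-1)))*(5*82) = (108*((0*(-4))*(-1)))*(5*82) = (108*(0*(-1)))*410 = (108*0)*410 = 0*410 = 0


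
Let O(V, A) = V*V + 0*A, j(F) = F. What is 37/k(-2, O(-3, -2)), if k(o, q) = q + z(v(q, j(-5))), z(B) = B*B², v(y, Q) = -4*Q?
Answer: 37/8009 ≈ 0.0046198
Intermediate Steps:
O(V, A) = V² (O(V, A) = V² + 0 = V²)
z(B) = B³
k(o, q) = 8000 + q (k(o, q) = q + (-4*(-5))³ = q + 20³ = q + 8000 = 8000 + q)
37/k(-2, O(-3, -2)) = 37/(8000 + (-3)²) = 37/(8000 + 9) = 37/8009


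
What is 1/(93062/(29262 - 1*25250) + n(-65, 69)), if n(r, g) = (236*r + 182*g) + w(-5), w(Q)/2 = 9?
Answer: -2006/5498053 ≈ -0.00036486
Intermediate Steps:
w(Q) = 18 (w(Q) = 2*9 = 18)
n(r, g) = 18 + 182*g + 236*r (n(r, g) = (236*r + 182*g) + 18 = (182*g + 236*r) + 18 = 18 + 182*g + 236*r)
1/(93062/(29262 - 1*25250) + n(-65, 69)) = 1/(93062/(29262 - 1*25250) + (18 + 182*69 + 236*(-65))) = 1/(93062/(29262 - 25250) + (18 + 12558 - 15340)) = 1/(93062/4012 - 2764) = 1/(93062*(1/4012) - 2764) = 1/(46531/2006 - 2764) = 1/(-5498053/2006) = -2006/5498053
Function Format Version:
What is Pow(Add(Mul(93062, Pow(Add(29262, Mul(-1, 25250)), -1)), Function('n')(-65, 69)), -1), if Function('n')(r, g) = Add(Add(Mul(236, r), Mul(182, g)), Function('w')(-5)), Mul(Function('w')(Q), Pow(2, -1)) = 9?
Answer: Rational(-2006, 5498053) ≈ -0.00036486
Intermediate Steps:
Function('w')(Q) = 18 (Function('w')(Q) = Mul(2, 9) = 18)
Function('n')(r, g) = Add(18, Mul(182, g), Mul(236, r)) (Function('n')(r, g) = Add(Add(Mul(236, r), Mul(182, g)), 18) = Add(Add(Mul(182, g), Mul(236, r)), 18) = Add(18, Mul(182, g), Mul(236, r)))
Pow(Add(Mul(93062, Pow(Add(29262, Mul(-1, 25250)), -1)), Function('n')(-65, 69)), -1) = Pow(Add(Mul(93062, Pow(Add(29262, Mul(-1, 25250)), -1)), Add(18, Mul(182, 69), Mul(236, -65))), -1) = Pow(Add(Mul(93062, Pow(Add(29262, -25250), -1)), Add(18, 12558, -15340)), -1) = Pow(Add(Mul(93062, Pow(4012, -1)), -2764), -1) = Pow(Add(Mul(93062, Rational(1, 4012)), -2764), -1) = Pow(Add(Rational(46531, 2006), -2764), -1) = Pow(Rational(-5498053, 2006), -1) = Rational(-2006, 5498053)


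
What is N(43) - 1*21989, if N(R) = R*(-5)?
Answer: -22204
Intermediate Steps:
N(R) = -5*R
N(43) - 1*21989 = -5*43 - 1*21989 = -215 - 21989 = -22204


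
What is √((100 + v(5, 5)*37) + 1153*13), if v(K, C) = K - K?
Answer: √15089 ≈ 122.84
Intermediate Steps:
v(K, C) = 0
√((100 + v(5, 5)*37) + 1153*13) = √((100 + 0*37) + 1153*13) = √((100 + 0) + 14989) = √(100 + 14989) = √15089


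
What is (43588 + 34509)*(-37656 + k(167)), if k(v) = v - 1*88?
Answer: -2934650969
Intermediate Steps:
k(v) = -88 + v (k(v) = v - 88 = -88 + v)
(43588 + 34509)*(-37656 + k(167)) = (43588 + 34509)*(-37656 + (-88 + 167)) = 78097*(-37656 + 79) = 78097*(-37577) = -2934650969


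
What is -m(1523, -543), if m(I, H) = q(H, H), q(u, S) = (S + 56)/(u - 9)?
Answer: -487/552 ≈ -0.88225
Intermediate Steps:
q(u, S) = (56 + S)/(-9 + u)
m(I, H) = (56 + H)/(-9 + H)
-m(1523, -543) = -(56 - 543)/(-9 - 543) = -(-487)/(-552) = -(-1)*(-487)/552 = -1*487/552 = -487/552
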